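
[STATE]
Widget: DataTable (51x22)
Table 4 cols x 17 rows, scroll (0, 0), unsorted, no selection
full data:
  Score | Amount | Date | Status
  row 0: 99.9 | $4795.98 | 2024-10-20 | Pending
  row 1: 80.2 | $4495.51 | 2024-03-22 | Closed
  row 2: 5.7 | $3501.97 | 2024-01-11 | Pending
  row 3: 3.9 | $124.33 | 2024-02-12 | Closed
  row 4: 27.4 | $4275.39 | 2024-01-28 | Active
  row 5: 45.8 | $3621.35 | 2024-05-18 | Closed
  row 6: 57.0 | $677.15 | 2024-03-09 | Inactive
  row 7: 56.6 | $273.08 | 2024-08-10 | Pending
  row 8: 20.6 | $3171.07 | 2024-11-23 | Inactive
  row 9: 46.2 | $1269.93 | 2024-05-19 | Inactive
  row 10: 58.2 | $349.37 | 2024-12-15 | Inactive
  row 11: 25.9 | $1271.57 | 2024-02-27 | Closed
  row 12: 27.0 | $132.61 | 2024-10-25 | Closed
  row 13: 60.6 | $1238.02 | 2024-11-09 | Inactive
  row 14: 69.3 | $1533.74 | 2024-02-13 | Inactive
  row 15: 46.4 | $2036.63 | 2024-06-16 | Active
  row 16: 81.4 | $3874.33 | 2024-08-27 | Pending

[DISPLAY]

Score│Amount  │Date      │Status                   
─────┼────────┼──────────┼────────                 
99.9 │$4795.98│2024-10-20│Pending                  
80.2 │$4495.51│2024-03-22│Closed                   
5.7  │$3501.97│2024-01-11│Pending                  
3.9  │$124.33 │2024-02-12│Closed                   
27.4 │$4275.39│2024-01-28│Active                   
45.8 │$3621.35│2024-05-18│Closed                   
57.0 │$677.15 │2024-03-09│Inactive                 
56.6 │$273.08 │2024-08-10│Pending                  
20.6 │$3171.07│2024-11-23│Inactive                 
46.2 │$1269.93│2024-05-19│Inactive                 
58.2 │$349.37 │2024-12-15│Inactive                 
25.9 │$1271.57│2024-02-27│Closed                   
27.0 │$132.61 │2024-10-25│Closed                   
60.6 │$1238.02│2024-11-09│Inactive                 
69.3 │$1533.74│2024-02-13│Inactive                 
46.4 │$2036.63│2024-06-16│Active                   
81.4 │$3874.33│2024-08-27│Pending                  
                                                   
                                                   
                                                   


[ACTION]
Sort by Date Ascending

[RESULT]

Score│Amount  │Date     ▲│Status                   
─────┼────────┼──────────┼────────                 
5.7  │$3501.97│2024-01-11│Pending                  
27.4 │$4275.39│2024-01-28│Active                   
3.9  │$124.33 │2024-02-12│Closed                   
69.3 │$1533.74│2024-02-13│Inactive                 
25.9 │$1271.57│2024-02-27│Closed                   
57.0 │$677.15 │2024-03-09│Inactive                 
80.2 │$4495.51│2024-03-22│Closed                   
45.8 │$3621.35│2024-05-18│Closed                   
46.2 │$1269.93│2024-05-19│Inactive                 
46.4 │$2036.63│2024-06-16│Active                   
56.6 │$273.08 │2024-08-10│Pending                  
81.4 │$3874.33│2024-08-27│Pending                  
99.9 │$4795.98│2024-10-20│Pending                  
27.0 │$132.61 │2024-10-25│Closed                   
60.6 │$1238.02│2024-11-09│Inactive                 
20.6 │$3171.07│2024-11-23│Inactive                 
58.2 │$349.37 │2024-12-15│Inactive                 
                                                   
                                                   
                                                   


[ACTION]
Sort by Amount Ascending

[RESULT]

Score│Amount ▲│Date      │Status                   
─────┼────────┼──────────┼────────                 
3.9  │$124.33 │2024-02-12│Closed                   
27.0 │$132.61 │2024-10-25│Closed                   
56.6 │$273.08 │2024-08-10│Pending                  
58.2 │$349.37 │2024-12-15│Inactive                 
57.0 │$677.15 │2024-03-09│Inactive                 
60.6 │$1238.02│2024-11-09│Inactive                 
46.2 │$1269.93│2024-05-19│Inactive                 
25.9 │$1271.57│2024-02-27│Closed                   
69.3 │$1533.74│2024-02-13│Inactive                 
46.4 │$2036.63│2024-06-16│Active                   
20.6 │$3171.07│2024-11-23│Inactive                 
5.7  │$3501.97│2024-01-11│Pending                  
45.8 │$3621.35│2024-05-18│Closed                   
81.4 │$3874.33│2024-08-27│Pending                  
27.4 │$4275.39│2024-01-28│Active                   
80.2 │$4495.51│2024-03-22│Closed                   
99.9 │$4795.98│2024-10-20│Pending                  
                                                   
                                                   
                                                   


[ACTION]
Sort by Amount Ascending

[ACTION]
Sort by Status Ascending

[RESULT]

Score│Amount  │Date      │Status ▲                 
─────┼────────┼──────────┼────────                 
46.4 │$2036.63│2024-06-16│Active                   
27.4 │$4275.39│2024-01-28│Active                   
3.9  │$124.33 │2024-02-12│Closed                   
27.0 │$132.61 │2024-10-25│Closed                   
25.9 │$1271.57│2024-02-27│Closed                   
45.8 │$3621.35│2024-05-18│Closed                   
80.2 │$4495.51│2024-03-22│Closed                   
58.2 │$349.37 │2024-12-15│Inactive                 
57.0 │$677.15 │2024-03-09│Inactive                 
60.6 │$1238.02│2024-11-09│Inactive                 
46.2 │$1269.93│2024-05-19│Inactive                 
69.3 │$1533.74│2024-02-13│Inactive                 
20.6 │$3171.07│2024-11-23│Inactive                 
56.6 │$273.08 │2024-08-10│Pending                  
5.7  │$3501.97│2024-01-11│Pending                  
81.4 │$3874.33│2024-08-27│Pending                  
99.9 │$4795.98│2024-10-20│Pending                  
                                                   
                                                   
                                                   


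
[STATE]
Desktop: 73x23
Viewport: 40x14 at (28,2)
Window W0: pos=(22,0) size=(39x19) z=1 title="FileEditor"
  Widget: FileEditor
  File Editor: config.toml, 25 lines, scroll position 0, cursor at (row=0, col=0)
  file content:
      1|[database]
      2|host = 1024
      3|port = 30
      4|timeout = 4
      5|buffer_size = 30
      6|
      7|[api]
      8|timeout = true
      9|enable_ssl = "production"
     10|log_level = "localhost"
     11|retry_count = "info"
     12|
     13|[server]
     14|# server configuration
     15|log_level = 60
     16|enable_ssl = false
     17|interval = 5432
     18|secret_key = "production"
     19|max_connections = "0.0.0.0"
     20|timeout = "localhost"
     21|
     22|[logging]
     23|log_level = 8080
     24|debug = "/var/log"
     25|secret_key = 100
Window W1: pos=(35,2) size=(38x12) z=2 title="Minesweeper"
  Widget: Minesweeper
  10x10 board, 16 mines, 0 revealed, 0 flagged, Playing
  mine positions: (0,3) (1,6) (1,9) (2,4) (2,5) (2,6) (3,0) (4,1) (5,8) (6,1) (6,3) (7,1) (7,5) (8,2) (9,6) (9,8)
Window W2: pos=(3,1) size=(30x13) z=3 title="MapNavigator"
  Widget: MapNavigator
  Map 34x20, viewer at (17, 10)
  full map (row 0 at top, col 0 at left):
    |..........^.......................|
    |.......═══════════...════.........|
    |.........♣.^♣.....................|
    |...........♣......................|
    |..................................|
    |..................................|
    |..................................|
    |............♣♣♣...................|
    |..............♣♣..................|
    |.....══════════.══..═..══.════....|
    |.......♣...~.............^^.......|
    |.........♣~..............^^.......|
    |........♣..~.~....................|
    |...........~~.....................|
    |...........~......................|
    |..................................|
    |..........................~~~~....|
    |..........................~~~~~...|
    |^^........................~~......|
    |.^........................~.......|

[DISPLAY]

    ┃──┏━━━━━━━━━━━━━━━━━━━━━━━━━━━━━━━━
────┨  ┃ Minesweeper                    
....┃4 ┠────────────────────────────────
....┃  ┃■■■■■■■■■■                      
....┃4 ┃■■■■■■■■■■                      
═══.┃e ┃■■■■■■■■■■                      
....┃  ┃■■■■■■■■■■                      
....┃  ┃■■■■■■■■■■                      
....┃tr┃■■■■■■■■■■                      
....┃ =┃■■■■■■■■■■                      
....┃= ┃■■■■■■■■■■                      
━━━━┛t ┗━━━━━━━━━━━━━━━━━━━━━━━━━━━━━━━━
                               ░┃       
er]                            ░┃       


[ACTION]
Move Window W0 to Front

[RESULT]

────────────────────────────────┨━━━━━━━
base]                          ▲┃       
= 1024                         █┃───────
= 30                           ░┃       
ut = 4                         ░┃       
r_size = 30                    ░┃       
                               ░┃       
                               ░┃       
ut = true                      ░┃       
e_ssl = "production"           ░┃       
evel = "localhost"             ░┃       
_count = "info"                ░┃━━━━━━━
                               ░┃       
er]                            ░┃       


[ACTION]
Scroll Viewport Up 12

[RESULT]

━━━━━━━━━━━━━━━━━━━━━━━━━━━━━━━━┓       
Editor                          ┃       
────────────────────────────────┨━━━━━━━
base]                          ▲┃       
= 1024                         █┃───────
= 30                           ░┃       
ut = 4                         ░┃       
r_size = 30                    ░┃       
                               ░┃       
                               ░┃       
ut = true                      ░┃       
e_ssl = "production"           ░┃       
evel = "localhost"             ░┃       
_count = "info"                ░┃━━━━━━━


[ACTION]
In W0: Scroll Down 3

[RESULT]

━━━━━━━━━━━━━━━━━━━━━━━━━━━━━━━━┓       
Editor                          ┃       
────────────────────────────────┨━━━━━━━
ut = 4                         ▲┃       
r_size = 30                    ░┃───────
                               ░┃       
                               ░┃       
ut = true                      █┃       
e_ssl = "production"           ░┃       
evel = "localhost"             ░┃       
_count = "info"                ░┃       
                               ░┃       
er]                            ░┃       
ver configuration              ░┃━━━━━━━


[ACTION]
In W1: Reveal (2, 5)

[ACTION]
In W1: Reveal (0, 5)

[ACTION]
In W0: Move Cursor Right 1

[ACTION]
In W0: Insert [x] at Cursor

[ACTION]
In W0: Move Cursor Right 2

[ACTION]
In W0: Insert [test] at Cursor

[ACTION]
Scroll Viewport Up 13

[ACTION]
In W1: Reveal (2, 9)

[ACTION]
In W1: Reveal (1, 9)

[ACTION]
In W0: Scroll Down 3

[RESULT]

━━━━━━━━━━━━━━━━━━━━━━━━━━━━━━━━┓       
Editor                          ┃       
────────────────────────────────┨━━━━━━━
                               ▲┃       
ut = true                      ░┃───────
e_ssl = "production"           ░┃       
evel = "localhost"             ░┃       
_count = "info"                ░┃       
                               ░┃       
er]                            ░┃       
ver configuration              ░┃       
evel = 60                      █┃       
e_ssl = false                  ░┃       
val = 5432                     ░┃━━━━━━━


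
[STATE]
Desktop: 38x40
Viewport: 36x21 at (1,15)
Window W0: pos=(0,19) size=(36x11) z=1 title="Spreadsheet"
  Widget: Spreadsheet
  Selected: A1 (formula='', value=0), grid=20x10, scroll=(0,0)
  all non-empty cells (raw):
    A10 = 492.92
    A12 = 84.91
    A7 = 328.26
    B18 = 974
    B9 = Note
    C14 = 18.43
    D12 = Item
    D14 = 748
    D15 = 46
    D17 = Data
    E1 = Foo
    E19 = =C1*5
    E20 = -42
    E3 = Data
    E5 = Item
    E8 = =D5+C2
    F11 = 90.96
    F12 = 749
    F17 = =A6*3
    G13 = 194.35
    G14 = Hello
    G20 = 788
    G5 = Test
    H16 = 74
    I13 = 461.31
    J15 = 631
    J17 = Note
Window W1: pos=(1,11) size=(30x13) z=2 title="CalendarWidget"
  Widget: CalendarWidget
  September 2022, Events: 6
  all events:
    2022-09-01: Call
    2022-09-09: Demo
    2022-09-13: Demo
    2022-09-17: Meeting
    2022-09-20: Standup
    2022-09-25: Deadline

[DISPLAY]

┃Mo Tu We Th Fr Sa Su        ┃      
┃          1*  2  3  4       ┃      
┃ 5  6  7  8  9* 10 11       ┃      
┃12 13* 14 15 16 17* 18      ┃      
┃19 20* 21 22 23 24 25*      ┃━━━━┓ 
┃26 27 28 29 30              ┃    ┃ 
┃                            ┃────┨ 
┃                            ┃    ┃ 
┗━━━━━━━━━━━━━━━━━━━━━━━━━━━━┛ D  ┃ 
----------------------------------┃ 
  1      [0]       0       0      ┃ 
  2        0       0       0      ┃ 
  3        0       0       0      ┃ 
  4        0       0       0      ┃ 
━━━━━━━━━━━━━━━━━━━━━━━━━━━━━━━━━━┛ 
                                    
                                    
                                    
                                    
                                    
                                    


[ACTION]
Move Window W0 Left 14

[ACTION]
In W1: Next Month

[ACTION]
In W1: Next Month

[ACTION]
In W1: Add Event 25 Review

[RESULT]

┃Mo Tu We Th Fr Sa Su        ┃      
┃    1  2  3  4  5  6        ┃      
┃ 7  8  9 10 11 12 13        ┃      
┃14 15 16 17 18 19 20        ┃      
┃21 22 23 24 25* 26 27       ┃━━━━┓ 
┃28 29 30                    ┃    ┃ 
┃                            ┃────┨ 
┃                            ┃    ┃ 
┗━━━━━━━━━━━━━━━━━━━━━━━━━━━━┛ D  ┃ 
----------------------------------┃ 
  1      [0]       0       0      ┃ 
  2        0       0       0      ┃ 
  3        0       0       0      ┃ 
  4        0       0       0      ┃ 
━━━━━━━━━━━━━━━━━━━━━━━━━━━━━━━━━━┛ 
                                    
                                    
                                    
                                    
                                    
                                    


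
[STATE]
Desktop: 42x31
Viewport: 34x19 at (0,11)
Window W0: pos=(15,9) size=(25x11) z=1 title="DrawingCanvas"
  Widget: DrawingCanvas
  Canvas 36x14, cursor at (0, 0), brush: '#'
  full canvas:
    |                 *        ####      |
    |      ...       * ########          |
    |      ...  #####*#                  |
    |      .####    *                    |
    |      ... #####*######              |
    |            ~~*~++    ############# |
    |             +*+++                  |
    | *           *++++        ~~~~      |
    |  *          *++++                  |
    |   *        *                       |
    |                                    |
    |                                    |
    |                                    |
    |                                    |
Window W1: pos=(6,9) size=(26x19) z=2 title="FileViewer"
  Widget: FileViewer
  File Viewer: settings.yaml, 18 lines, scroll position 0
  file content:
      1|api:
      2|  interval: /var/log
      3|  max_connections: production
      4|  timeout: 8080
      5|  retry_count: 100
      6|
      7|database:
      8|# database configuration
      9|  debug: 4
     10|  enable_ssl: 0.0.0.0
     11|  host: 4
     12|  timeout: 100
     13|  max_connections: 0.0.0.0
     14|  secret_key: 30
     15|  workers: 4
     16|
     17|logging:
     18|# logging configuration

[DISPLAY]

      ┠────────────────────────┨──
      ┃api:                   ▲┃ *
      ┃  interval: /var/log   █┃* 
      ┃  max_connections: prod░┃*#
      ┃  timeout: 8080        ░┃  
      ┃  retry_count: 100     ░┃##
      ┃                       ░┃++
      ┃database:              ░┃++
      ┃# database configuratio░┃━━
      ┃  debug: 4             ░┃  
      ┃  enable_ssl: 0.0.0.0  ░┃  
      ┃  host: 4              ░┃  
      ┃  timeout: 100         ░┃  
      ┃  max_connections: 0.0.░┃  
      ┃  secret_key: 30       ░┃  
      ┃  workers: 4           ▼┃  
      ┗━━━━━━━━━━━━━━━━━━━━━━━━┛  
                                  
                                  


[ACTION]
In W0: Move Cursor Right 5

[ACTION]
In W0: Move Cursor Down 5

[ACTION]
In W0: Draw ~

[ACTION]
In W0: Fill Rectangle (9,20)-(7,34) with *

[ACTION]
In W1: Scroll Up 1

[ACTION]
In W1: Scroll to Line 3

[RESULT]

      ┠────────────────────────┨──
      ┃  max_connections: prod▲┃ *
      ┃  timeout: 8080        ░┃* 
      ┃  retry_count: 100     ░┃*#
      ┃                       ░┃  
      ┃database:              ░┃##
      ┃# database configuratio░┃++
      ┃  debug: 4             ░┃++
      ┃  enable_ssl: 0.0.0.0  ░┃━━
      ┃  host: 4              ░┃  
      ┃  timeout: 100         █┃  
      ┃  max_connections: 0.0.░┃  
      ┃  secret_key: 30       ░┃  
      ┃  workers: 4           ░┃  
      ┃                       ░┃  
      ┃logging:               ▼┃  
      ┗━━━━━━━━━━━━━━━━━━━━━━━━┛  
                                  
                                  


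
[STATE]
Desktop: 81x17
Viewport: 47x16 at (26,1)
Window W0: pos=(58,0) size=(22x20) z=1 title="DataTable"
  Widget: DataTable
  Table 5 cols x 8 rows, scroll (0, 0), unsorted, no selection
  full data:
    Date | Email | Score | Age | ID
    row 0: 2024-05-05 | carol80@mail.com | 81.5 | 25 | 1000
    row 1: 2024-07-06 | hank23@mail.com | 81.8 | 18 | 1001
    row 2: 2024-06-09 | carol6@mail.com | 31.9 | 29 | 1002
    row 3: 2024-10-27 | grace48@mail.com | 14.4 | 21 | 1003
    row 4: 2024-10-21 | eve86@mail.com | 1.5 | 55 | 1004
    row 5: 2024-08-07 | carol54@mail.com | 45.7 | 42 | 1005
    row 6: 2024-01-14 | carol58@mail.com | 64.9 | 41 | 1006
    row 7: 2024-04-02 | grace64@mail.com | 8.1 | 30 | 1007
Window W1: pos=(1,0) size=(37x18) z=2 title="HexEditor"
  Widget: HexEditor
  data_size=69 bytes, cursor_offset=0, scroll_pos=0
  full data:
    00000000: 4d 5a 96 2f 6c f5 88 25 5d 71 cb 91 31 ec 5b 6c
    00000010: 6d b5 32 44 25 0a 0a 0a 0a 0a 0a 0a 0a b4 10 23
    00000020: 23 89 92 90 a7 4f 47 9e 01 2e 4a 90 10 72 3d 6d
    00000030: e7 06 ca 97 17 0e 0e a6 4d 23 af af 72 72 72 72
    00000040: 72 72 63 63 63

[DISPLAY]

           ┃                    ┃ DataTable    
───────────┨                    ┠──────────────
 f5 88 25  ┃                    ┃Date      │Ema
 0a 0a 0a  ┃                    ┃──────────┼───
 4f 47 9e  ┃                    ┃2024-05-05│car
 0e 0e a6  ┃                    ┃2024-07-06│han
           ┃                    ┃2024-06-09│car
           ┃                    ┃2024-10-27│gra
           ┃                    ┃2024-10-21│eve
           ┃                    ┃2024-08-07│car
           ┃                    ┃2024-01-14│car
           ┃                    ┃2024-04-02│gra
           ┃                    ┃              
           ┃                    ┃              
           ┃                    ┃              
           ┃                    ┃              


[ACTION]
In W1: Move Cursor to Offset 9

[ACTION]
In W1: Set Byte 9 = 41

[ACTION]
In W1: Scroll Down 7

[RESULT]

           ┃                    ┃ DataTable    
───────────┨                    ┠──────────────
           ┃                    ┃Date      │Ema
           ┃                    ┃──────────┼───
           ┃                    ┃2024-05-05│car
           ┃                    ┃2024-07-06│han
           ┃                    ┃2024-06-09│car
           ┃                    ┃2024-10-27│gra
           ┃                    ┃2024-10-21│eve
           ┃                    ┃2024-08-07│car
           ┃                    ┃2024-01-14│car
           ┃                    ┃2024-04-02│gra
           ┃                    ┃              
           ┃                    ┃              
           ┃                    ┃              
           ┃                    ┃              


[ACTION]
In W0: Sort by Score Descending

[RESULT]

           ┃                    ┃ DataTable    
───────────┨                    ┠──────────────
           ┃                    ┃Date      │Ema
           ┃                    ┃──────────┼───
           ┃                    ┃2024-07-06│han
           ┃                    ┃2024-05-05│car
           ┃                    ┃2024-01-14│car
           ┃                    ┃2024-08-07│car
           ┃                    ┃2024-06-09│car
           ┃                    ┃2024-10-27│gra
           ┃                    ┃2024-04-02│gra
           ┃                    ┃2024-10-21│eve
           ┃                    ┃              
           ┃                    ┃              
           ┃                    ┃              
           ┃                    ┃              


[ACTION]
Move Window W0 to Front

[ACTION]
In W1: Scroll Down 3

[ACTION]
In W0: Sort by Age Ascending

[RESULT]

           ┃                    ┃ DataTable    
───────────┨                    ┠──────────────
           ┃                    ┃Date      │Ema
           ┃                    ┃──────────┼───
           ┃                    ┃2024-07-06│han
           ┃                    ┃2024-10-27│gra
           ┃                    ┃2024-05-05│car
           ┃                    ┃2024-06-09│car
           ┃                    ┃2024-04-02│gra
           ┃                    ┃2024-01-14│car
           ┃                    ┃2024-08-07│car
           ┃                    ┃2024-10-21│eve
           ┃                    ┃              
           ┃                    ┃              
           ┃                    ┃              
           ┃                    ┃              


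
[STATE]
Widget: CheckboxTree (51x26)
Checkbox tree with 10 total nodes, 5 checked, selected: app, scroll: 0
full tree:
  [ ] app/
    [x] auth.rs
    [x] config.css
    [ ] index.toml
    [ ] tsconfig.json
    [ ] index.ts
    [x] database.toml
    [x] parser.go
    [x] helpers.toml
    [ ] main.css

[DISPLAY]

>[-] app/                                          
   [x] auth.rs                                     
   [x] config.css                                  
   [ ] index.toml                                  
   [ ] tsconfig.json                               
   [ ] index.ts                                    
   [x] database.toml                               
   [x] parser.go                                   
   [x] helpers.toml                                
   [ ] main.css                                    
                                                   
                                                   
                                                   
                                                   
                                                   
                                                   
                                                   
                                                   
                                                   
                                                   
                                                   
                                                   
                                                   
                                                   
                                                   
                                                   


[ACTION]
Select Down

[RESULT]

 [-] app/                                          
>  [x] auth.rs                                     
   [x] config.css                                  
   [ ] index.toml                                  
   [ ] tsconfig.json                               
   [ ] index.ts                                    
   [x] database.toml                               
   [x] parser.go                                   
   [x] helpers.toml                                
   [ ] main.css                                    
                                                   
                                                   
                                                   
                                                   
                                                   
                                                   
                                                   
                                                   
                                                   
                                                   
                                                   
                                                   
                                                   
                                                   
                                                   
                                                   


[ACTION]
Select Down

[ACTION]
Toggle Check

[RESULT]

 [-] app/                                          
   [x] auth.rs                                     
>  [ ] config.css                                  
   [ ] index.toml                                  
   [ ] tsconfig.json                               
   [ ] index.ts                                    
   [x] database.toml                               
   [x] parser.go                                   
   [x] helpers.toml                                
   [ ] main.css                                    
                                                   
                                                   
                                                   
                                                   
                                                   
                                                   
                                                   
                                                   
                                                   
                                                   
                                                   
                                                   
                                                   
                                                   
                                                   
                                                   


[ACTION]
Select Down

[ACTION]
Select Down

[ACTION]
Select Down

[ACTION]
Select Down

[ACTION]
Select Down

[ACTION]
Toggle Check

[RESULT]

 [-] app/                                          
   [x] auth.rs                                     
   [ ] config.css                                  
   [ ] index.toml                                  
   [ ] tsconfig.json                               
   [ ] index.ts                                    
   [x] database.toml                               
>  [ ] parser.go                                   
   [x] helpers.toml                                
   [ ] main.css                                    
                                                   
                                                   
                                                   
                                                   
                                                   
                                                   
                                                   
                                                   
                                                   
                                                   
                                                   
                                                   
                                                   
                                                   
                                                   
                                                   


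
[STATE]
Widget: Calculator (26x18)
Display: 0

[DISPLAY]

                         0
┌───┬───┬───┬───┐         
│ 7 │ 8 │ 9 │ ÷ │         
├───┼───┼───┼───┤         
│ 4 │ 5 │ 6 │ × │         
├───┼───┼───┼───┤         
│ 1 │ 2 │ 3 │ - │         
├───┼───┼───┼───┤         
│ 0 │ . │ = │ + │         
├───┼───┼───┼───┤         
│ C │ MC│ MR│ M+│         
└───┴───┴───┴───┘         
                          
                          
                          
                          
                          
                          


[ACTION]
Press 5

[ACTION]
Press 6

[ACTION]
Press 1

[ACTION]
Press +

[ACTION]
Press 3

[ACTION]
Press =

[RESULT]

                       564
┌───┬───┬───┬───┐         
│ 7 │ 8 │ 9 │ ÷ │         
├───┼───┼───┼───┤         
│ 4 │ 5 │ 6 │ × │         
├───┼───┼───┼───┤         
│ 1 │ 2 │ 3 │ - │         
├───┼───┼───┼───┤         
│ 0 │ . │ = │ + │         
├───┼───┼───┼───┤         
│ C │ MC│ MR│ M+│         
└───┴───┴───┴───┘         
                          
                          
                          
                          
                          
                          


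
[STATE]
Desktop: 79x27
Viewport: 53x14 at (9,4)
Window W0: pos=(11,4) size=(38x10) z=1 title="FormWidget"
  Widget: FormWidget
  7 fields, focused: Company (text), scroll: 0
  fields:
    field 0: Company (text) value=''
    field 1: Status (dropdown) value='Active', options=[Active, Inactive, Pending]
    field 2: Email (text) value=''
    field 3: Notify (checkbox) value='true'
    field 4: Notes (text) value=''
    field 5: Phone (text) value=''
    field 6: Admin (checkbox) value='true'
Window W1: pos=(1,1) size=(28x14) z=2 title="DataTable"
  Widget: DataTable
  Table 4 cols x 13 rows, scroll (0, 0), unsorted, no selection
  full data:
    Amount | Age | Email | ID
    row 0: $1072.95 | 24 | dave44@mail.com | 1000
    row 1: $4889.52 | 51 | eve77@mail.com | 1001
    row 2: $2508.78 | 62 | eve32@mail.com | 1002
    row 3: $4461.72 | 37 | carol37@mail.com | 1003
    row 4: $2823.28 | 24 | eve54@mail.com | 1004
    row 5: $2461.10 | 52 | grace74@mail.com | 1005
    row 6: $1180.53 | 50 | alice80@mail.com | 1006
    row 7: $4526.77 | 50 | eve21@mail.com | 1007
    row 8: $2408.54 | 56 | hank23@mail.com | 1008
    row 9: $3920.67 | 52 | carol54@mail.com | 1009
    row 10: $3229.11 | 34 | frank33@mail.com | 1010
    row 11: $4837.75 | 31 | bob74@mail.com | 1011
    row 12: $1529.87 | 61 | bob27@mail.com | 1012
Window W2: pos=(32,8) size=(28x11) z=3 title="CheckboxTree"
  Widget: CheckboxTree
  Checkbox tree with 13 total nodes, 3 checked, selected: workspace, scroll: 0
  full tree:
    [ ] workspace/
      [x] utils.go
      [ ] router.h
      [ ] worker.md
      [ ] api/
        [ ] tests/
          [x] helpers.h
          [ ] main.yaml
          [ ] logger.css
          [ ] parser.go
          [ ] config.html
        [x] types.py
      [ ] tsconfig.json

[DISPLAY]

 │Age│Email        ┃━━━━━━━━━━━━━━━━━━━┓             
─┼───┼─────────────┃                   ┃             
5│24 │dave44@mail.c┃───────────────────┨             
2│51 │eve77@mail.co┃                  ]┃             
8│62 │eve32@mail.co┃tiv┏━━━━━━━━━━━━━━━━━━━━━━━━━━┓  
2│37 │carol37@mail.┃   ┃ CheckboxTree             ┃  
8│24 │eve54@mail.co┃   ┠──────────────────────────┨  
0│52 │grace74@mail.┃   ┃>[-] workspace/           ┃  
3│50 │alice80@mail.┃   ┃   [x] utils.go           ┃  
7│50 │eve21@mail.co┃━━━┃   [ ] router.h           ┃  
━━━━━━━━━━━━━━━━━━━┛   ┃   [ ] worker.md          ┃  
                       ┃   [-] api/               ┃  
                       ┃     [-] tests/           ┃  
                       ┃       [x] helpers.h      ┃  


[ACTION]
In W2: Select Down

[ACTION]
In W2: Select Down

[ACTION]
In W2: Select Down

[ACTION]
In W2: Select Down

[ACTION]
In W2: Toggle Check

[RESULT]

 │Age│Email        ┃━━━━━━━━━━━━━━━━━━━┓             
─┼───┼─────────────┃                   ┃             
5│24 │dave44@mail.c┃───────────────────┨             
2│51 │eve77@mail.co┃                  ]┃             
8│62 │eve32@mail.co┃tiv┏━━━━━━━━━━━━━━━━━━━━━━━━━━┓  
2│37 │carol37@mail.┃   ┃ CheckboxTree             ┃  
8│24 │eve54@mail.co┃   ┠──────────────────────────┨  
0│52 │grace74@mail.┃   ┃ [-] workspace/           ┃  
3│50 │alice80@mail.┃   ┃   [x] utils.go           ┃  
7│50 │eve21@mail.co┃━━━┃   [ ] router.h           ┃  
━━━━━━━━━━━━━━━━━━━┛   ┃   [ ] worker.md          ┃  
                       ┃>  [x] api/               ┃  
                       ┃     [x] tests/           ┃  
                       ┃       [x] helpers.h      ┃  


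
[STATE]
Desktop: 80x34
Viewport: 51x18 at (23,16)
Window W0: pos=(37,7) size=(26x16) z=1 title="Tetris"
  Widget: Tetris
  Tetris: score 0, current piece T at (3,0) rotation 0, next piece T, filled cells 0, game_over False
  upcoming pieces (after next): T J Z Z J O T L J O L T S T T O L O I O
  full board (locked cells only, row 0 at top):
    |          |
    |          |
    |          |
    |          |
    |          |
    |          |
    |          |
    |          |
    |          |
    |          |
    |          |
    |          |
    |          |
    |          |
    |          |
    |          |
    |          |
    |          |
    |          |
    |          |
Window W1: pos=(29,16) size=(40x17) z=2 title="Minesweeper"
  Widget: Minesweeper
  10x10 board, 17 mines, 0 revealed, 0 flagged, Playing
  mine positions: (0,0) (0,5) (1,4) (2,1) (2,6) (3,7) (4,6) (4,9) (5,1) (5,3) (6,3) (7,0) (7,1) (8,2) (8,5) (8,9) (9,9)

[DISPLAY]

      ┏━━━━━━━━━━━━━━━━━━━━━━━━━━━━━━━━━━━━━━┓     
      ┃ Minesweeper                          ┃     
      ┠──────────────────────────────────────┨     
      ┃■■■■■■■■■■                            ┃     
      ┃■■■■■■■■■■                            ┃     
      ┃■■■■■■■■■■                            ┃     
      ┃■■■■■■■■■■                            ┃     
      ┃■■■■■■■■■■                            ┃     
      ┃■■■■■■■■■■                            ┃     
      ┃■■■■■■■■■■                            ┃     
      ┃■■■■■■■■■■                            ┃     
      ┃■■■■■■■■■■                            ┃     
      ┃■■■■■■■■■■                            ┃     
      ┃                                      ┃     
      ┃                                      ┃     
      ┃                                      ┃     
      ┗━━━━━━━━━━━━━━━━━━━━━━━━━━━━━━━━━━━━━━┛     
                                                   


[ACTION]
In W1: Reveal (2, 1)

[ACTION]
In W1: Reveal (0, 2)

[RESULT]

      ┏━━━━━━━━━━━━━━━━━━━━━━━━━━━━━━━━━━━━━━┓     
      ┃ Minesweeper                          ┃     
      ┠──────────────────────────────────────┨     
      ┃✹■■■■✹■■■■                            ┃     
      ┃■■■■✹■■■■■                            ┃     
      ┃■✹■■■■✹■■■                            ┃     
      ┃■■■■■■■✹■■                            ┃     
      ┃■■■■■■✹■■✹                            ┃     
      ┃■✹■✹■■■■■■                            ┃     
      ┃■■■✹■■■■■■                            ┃     
      ┃✹✹■■■■■■■■                            ┃     
      ┃■■✹■■✹■■■✹                            ┃     
      ┃■■■■■■■■■✹                            ┃     
      ┃                                      ┃     
      ┃                                      ┃     
      ┃                                      ┃     
      ┗━━━━━━━━━━━━━━━━━━━━━━━━━━━━━━━━━━━━━━┛     
                                                   


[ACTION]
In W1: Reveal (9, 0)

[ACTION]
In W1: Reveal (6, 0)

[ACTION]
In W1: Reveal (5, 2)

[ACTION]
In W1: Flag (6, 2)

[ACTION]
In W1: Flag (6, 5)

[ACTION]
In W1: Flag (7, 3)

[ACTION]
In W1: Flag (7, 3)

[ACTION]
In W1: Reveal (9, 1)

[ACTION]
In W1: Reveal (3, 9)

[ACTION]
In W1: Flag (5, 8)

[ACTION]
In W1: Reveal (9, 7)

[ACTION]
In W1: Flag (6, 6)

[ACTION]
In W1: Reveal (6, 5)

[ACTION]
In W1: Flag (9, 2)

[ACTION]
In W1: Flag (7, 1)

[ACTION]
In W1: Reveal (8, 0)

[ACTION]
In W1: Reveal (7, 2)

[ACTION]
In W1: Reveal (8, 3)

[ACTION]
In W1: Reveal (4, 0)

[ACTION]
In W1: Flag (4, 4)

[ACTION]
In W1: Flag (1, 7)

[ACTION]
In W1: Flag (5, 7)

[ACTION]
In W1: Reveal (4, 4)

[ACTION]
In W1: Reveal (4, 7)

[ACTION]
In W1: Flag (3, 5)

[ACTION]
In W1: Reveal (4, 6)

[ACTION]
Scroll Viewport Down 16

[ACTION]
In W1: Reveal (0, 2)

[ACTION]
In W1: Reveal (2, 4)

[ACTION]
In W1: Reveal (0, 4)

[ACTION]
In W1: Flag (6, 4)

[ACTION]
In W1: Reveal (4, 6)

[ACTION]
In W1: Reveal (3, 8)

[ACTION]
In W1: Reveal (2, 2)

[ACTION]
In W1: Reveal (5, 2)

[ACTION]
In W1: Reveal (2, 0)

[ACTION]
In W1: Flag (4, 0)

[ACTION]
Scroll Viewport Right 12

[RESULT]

┏━━━━━━━━━━━━━━━━━━━━━━━━━━━━━━━━━━━━━━┓           
┃ Minesweeper                          ┃           
┠──────────────────────────────────────┨           
┃✹■■■■✹■■■■                            ┃           
┃■■■■✹■■■■■                            ┃           
┃■✹■■■■✹■■■                            ┃           
┃■■■■■■■✹■■                            ┃           
┃■■■■■■✹■■✹                            ┃           
┃■✹■✹■■■■■■                            ┃           
┃■■■✹■■■■■■                            ┃           
┃✹✹■■■■■■■■                            ┃           
┃■■✹■■✹■■■✹                            ┃           
┃■■■■■■■■■✹                            ┃           
┃                                      ┃           
┃                                      ┃           
┃                                      ┃           
┗━━━━━━━━━━━━━━━━━━━━━━━━━━━━━━━━━━━━━━┛           
                                                   
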